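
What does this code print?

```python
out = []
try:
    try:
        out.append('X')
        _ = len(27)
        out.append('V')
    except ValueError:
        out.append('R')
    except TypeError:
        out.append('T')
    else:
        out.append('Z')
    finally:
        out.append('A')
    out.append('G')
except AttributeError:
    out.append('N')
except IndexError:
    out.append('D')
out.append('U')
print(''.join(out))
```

Execution trace: 'X' (inner try body) → 'T' (inner except TypeError) → 'A' (inner finally) → 'G' (try body, no exception) → 'U' (after the try/except). Output: XTAGU

Answer: XTAGU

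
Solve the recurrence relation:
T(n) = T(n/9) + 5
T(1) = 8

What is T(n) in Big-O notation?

Each step divides n by 9 and adds 5. After log_9(n) steps we reach T(1)=8. So T(n) = 5·log_9(n) + 8 = O(log n).

Answer: O(log n)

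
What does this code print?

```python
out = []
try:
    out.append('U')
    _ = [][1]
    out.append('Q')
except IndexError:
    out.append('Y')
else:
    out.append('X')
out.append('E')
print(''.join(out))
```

Execution trace: 'U' (try body) → 'Y' (except IndexError) → 'E' (after the try/except). Output: UYE

Answer: UYE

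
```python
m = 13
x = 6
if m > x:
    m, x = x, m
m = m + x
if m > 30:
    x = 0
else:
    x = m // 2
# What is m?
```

Trace:
`m = 13` → m = 13
`x = 6` → x = 6
`if m > x: ...` → m > x is True → m = 6; x = 13
`m = m + x` → m = 19
`if m > 30: ...` → m > 30 is False, take else branch → x = 9
So m = 19

Answer: 19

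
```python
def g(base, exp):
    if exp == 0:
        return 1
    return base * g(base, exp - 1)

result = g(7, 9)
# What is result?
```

g(7, 9) = 7 * 7 * 7 * 7 * 7 * 7 * 7 * 7 * 7 = 40353607

Answer: 40353607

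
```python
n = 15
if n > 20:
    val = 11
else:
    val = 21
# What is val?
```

Trace:
`n = 15` → n = 15
`if n > 20: ...` → n > 20 is False, take else branch → val = 21
So val = 21

Answer: 21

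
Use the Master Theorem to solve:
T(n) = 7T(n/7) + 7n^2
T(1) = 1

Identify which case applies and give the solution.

a=7, b=7, f(n)=7n^2. log_7(7) = 1. Since c=2 > 1 and the regularity condition holds (7(n/7)^2 = (7/7^2)n^2 with 7/7^2 < 1), Case 3 applies: T(n) = Θ(f(n)) = O(n^2).

Answer: O(n^2) - Case 3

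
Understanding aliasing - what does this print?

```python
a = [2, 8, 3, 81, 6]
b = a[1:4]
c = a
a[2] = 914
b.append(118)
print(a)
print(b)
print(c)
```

Key concept: slice vs alias.
Step by step:
`a = [2, 8, 3, 81, 6]` → a = [2, 8, 3, 81, 6]
`b = a[1:4]` → b = [8, 3, 81]
`c = a` → c = [2, 8, 3, 81, 6] (same object as a)
`a[2] = 914` → a = [2, 8, 914, 81, 6] (same object as c); c = [2, 8, 914, 81, 6] (same object as a)
`b.append(118)` → b = [8, 3, 81, 118]
`print(a)` → prints [2, 8, 914, 81, 6]
`print(b)` → prints [8, 3, 81, 118]
`print(c)` → prints [2, 8, 914, 81, 6]

Answer:
[2, 8, 914, 81, 6]
[8, 3, 81, 118]
[2, 8, 914, 81, 6]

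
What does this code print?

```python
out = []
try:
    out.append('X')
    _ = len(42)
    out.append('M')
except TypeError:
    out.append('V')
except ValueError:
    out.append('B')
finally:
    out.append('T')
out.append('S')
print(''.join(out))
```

Execution trace: 'X' (try body) → 'V' (except TypeError) → 'T' (finally) → 'S' (after the try/except). Output: XVTS

Answer: XVTS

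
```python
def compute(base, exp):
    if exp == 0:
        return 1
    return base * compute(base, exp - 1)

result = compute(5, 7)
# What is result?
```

compute(5, 7) = 5 * 5 * 5 * 5 * 5 * 5 * 5 = 78125

Answer: 78125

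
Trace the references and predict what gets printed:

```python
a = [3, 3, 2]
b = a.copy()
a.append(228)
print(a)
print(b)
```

Key concept: list.copy() creates independent copy.
Step by step:
`a = [3, 3, 2]` → a = [3, 3, 2]
`b = a.copy()` → b = [3, 3, 2]
`a.append(228)` → a = [3, 3, 2, 228]
`print(a)` → prints [3, 3, 2, 228]
`print(b)` → prints [3, 3, 2]

Answer:
[3, 3, 2, 228]
[3, 3, 2]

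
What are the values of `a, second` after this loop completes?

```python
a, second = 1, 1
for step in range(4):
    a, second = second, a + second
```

Fibonacci: after 4 iterations
`a, second` takes the values: (1, 1) → (1, 2) → (2, 3) → (3, 5) → (5, 8)

Answer: 5, 8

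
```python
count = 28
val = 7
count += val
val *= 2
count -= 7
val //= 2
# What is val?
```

Trace:
`count = 28` → count = 28
`val = 7` → val = 7
`count += val` → count = 35
`val *= 2` → val = 14
`count -= 7` → count = 28
`val //= 2` → val = 7
So val = 7

Answer: 7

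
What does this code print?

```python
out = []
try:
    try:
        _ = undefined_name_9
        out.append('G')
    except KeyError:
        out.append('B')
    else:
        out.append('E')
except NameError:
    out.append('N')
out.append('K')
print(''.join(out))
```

Execution trace: 'N' (outer except NameError) → 'K' (after the try/except). Output: NK

Answer: NK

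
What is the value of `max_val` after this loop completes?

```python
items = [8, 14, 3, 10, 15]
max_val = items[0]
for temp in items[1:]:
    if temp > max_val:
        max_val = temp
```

Maximum of [8, 14, 3, 10, 15]
`max_val` takes the values: 8 → 14 → 15

Answer: 15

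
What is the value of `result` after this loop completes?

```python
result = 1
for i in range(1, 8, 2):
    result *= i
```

Product of 1, 3, 5, ... up to 7
`result` takes the values: 1 → 3 → 15 → 105

Answer: 105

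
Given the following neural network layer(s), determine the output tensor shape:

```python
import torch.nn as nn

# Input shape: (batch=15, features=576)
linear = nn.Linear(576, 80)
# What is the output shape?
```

Input: (15, 576) -> Output: (15, 80)

Answer: (15, 80)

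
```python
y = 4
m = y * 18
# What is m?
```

Trace:
`y = 4` → y = 4
`m = y * 18` → m = 72
So m = 72

Answer: 72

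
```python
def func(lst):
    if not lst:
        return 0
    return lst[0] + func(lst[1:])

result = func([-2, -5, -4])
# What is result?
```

(-2) + (-5) + (-4) + 0 = -11

Answer: -11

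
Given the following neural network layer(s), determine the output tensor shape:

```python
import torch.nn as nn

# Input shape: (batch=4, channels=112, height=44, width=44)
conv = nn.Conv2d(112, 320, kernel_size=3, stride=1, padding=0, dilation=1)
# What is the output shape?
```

Input: (4, 112, 44, 44) -> Output: (4, 320, 42, 42)

Answer: (4, 320, 42, 42)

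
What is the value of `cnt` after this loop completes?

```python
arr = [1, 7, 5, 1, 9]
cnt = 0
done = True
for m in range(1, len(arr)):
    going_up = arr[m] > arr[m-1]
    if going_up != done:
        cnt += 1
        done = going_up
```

Count direction changes in [1, 7, 5, 1, 9]
`cnt` takes the values: 0 → 1 → 2

Answer: 2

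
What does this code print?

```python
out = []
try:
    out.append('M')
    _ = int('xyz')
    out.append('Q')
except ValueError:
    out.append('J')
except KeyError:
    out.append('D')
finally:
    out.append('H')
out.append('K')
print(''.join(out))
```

Execution trace: 'M' (try body) → 'J' (except ValueError) → 'H' (finally) → 'K' (after the try/except). Output: MJHK

Answer: MJHK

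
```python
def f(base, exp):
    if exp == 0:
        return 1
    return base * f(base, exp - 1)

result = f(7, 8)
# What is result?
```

f(7, 8) = 7 * 7 * 7 * 7 * 7 * 7 * 7 * 7 = 5764801

Answer: 5764801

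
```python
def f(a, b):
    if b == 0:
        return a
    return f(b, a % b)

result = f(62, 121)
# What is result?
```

f(62, 121) -> f(121, 62) -> f(62, 59) -> f(59, 3) -> f(3, 2) -> f(2, 1) -> f(1, 0) -> 1

Answer: 1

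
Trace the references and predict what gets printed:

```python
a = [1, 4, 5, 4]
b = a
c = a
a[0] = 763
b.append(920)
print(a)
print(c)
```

Key concept: multiple aliases.
Step by step:
`a = [1, 4, 5, 4]` → a = [1, 4, 5, 4]
`b = a` → b = [1, 4, 5, 4] (same object as a)
`c = a` → c = [1, 4, 5, 4] (same object as a, b)
`a[0] = 763` → a = [763, 4, 5, 4] (same object as b, c); b = [763, 4, 5, 4] (same object as a, c); c = [763, 4, 5, 4] (same object as a, b)
`b.append(920)` → a = [763, 4, 5, 4, 920] (same object as b, c); b = [763, 4, 5, 4, 920] (same object as a, c); c = [763, 4, 5, 4, 920] (same object as a, b)
`print(a)` → prints [763, 4, 5, 4, 920]
`print(c)` → prints [763, 4, 5, 4, 920]

Answer:
[763, 4, 5, 4, 920]
[763, 4, 5, 4, 920]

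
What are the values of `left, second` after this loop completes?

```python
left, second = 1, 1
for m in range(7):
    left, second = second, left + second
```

Fibonacci: after 7 iterations
`left, second` takes the values: (1, 1) → (1, 2) → (2, 3) → (3, 5) → (5, 8) → (8, 13) → (13, 21) → (21, 34)

Answer: 21, 34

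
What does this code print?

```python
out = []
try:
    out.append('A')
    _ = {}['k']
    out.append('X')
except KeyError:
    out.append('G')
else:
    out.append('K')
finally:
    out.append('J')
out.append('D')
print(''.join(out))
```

Execution trace: 'A' (try body) → 'G' (except KeyError) → 'J' (finally) → 'D' (after the try/except). Output: AGJD

Answer: AGJD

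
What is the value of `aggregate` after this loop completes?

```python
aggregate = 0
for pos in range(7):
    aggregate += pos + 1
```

Start at 0, add 1 to 7 = 28
`aggregate` takes the values: 0 → 1 → 3 → 6 → 10 → 15 → 21 → 28

Answer: 28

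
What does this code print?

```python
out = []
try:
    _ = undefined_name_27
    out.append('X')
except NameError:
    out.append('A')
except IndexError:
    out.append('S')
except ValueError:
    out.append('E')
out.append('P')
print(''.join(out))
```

Execution trace: 'A' (except NameError) → 'P' (after the try/except). Output: AP

Answer: AP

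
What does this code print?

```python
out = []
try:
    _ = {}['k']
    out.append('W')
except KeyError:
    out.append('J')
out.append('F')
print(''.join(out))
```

Execution trace: 'J' (except KeyError) → 'F' (after the try/except). Output: JF

Answer: JF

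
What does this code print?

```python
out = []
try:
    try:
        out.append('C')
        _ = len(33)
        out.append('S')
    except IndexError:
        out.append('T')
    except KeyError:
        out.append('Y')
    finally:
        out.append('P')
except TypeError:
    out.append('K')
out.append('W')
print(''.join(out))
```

Execution trace: 'C' (try body) → 'P' (finally) → 'K' (outer except TypeError) → 'W' (after the try/except). Output: CPKW

Answer: CPKW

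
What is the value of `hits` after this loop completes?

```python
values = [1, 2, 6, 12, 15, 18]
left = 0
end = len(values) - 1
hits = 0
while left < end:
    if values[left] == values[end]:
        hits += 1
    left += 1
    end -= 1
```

Count matching pairs from ends
`hits` takes the values: 0

Answer: 0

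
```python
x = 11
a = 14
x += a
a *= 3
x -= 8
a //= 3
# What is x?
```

Trace:
`x = 11` → x = 11
`a = 14` → a = 14
`x += a` → x = 25
`a *= 3` → a = 42
`x -= 8` → x = 17
`a //= 3` → a = 14
So x = 17

Answer: 17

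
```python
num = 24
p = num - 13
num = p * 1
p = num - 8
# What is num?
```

Trace:
`num = 24` → num = 24
`p = num - 13` → p = 11
`num = p * 1` → num = 11
`p = num - 8` → p = 3
So num = 11

Answer: 11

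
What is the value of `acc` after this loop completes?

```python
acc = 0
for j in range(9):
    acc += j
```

Sum of 0 to 8 = 36
`acc` takes the values: 0 → 1 → 3 → 6 → 10 → 15 → 21 → 28 → 36

Answer: 36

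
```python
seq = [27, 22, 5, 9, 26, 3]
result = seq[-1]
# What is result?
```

Trace:
`seq = [27, 22, 5, 9, 26, 3]` → seq = [27, 22, 5, 9, 26, 3]
`result = seq[-1]` → result = 3
So result = 3

Answer: 3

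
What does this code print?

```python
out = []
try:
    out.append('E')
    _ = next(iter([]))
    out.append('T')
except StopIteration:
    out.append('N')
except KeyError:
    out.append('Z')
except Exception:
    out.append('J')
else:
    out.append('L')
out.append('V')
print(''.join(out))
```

Execution trace: 'E' (try body) → 'N' (except StopIteration) → 'V' (after the try/except). Output: ENV

Answer: ENV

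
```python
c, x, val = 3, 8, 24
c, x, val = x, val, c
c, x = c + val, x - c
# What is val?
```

Trace:
`c, x, val = 3, 8, 24` → c = 3; x = 8; val = 24
`c, x, val = x, val, c` → c = 8; x = 24; val = 3
`c, x = c + val, x - c` → c = 11; x = 16
So val = 3

Answer: 3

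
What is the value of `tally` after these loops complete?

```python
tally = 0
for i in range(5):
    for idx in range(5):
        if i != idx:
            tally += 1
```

5² - 5 (exclude diagonal)
`tally` takes the values: 0 → 1 → 2 → 3 → 4 → 5 → 6 → 7 → 8 → 9 → 10 → 11 → 12 → 13 → 14 → 15 → 16 → 17 → 18 → 19 → 20

Answer: 20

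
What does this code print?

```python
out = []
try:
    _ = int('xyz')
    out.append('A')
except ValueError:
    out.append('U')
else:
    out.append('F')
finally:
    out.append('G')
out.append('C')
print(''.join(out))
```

Execution trace: 'U' (except ValueError) → 'G' (finally) → 'C' (after the try/except). Output: UGC

Answer: UGC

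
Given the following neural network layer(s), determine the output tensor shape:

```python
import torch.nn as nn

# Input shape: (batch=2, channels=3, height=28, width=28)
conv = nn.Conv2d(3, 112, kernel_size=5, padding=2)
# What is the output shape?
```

Input: (2, 3, 28, 28) -> Output: (2, 112, 28, 28)

Answer: (2, 112, 28, 28)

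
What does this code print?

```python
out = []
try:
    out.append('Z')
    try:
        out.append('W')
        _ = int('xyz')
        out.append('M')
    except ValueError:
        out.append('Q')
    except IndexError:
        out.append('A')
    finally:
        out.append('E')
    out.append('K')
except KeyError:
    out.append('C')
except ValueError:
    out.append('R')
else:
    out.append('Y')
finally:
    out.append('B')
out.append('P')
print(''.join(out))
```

Execution trace: 'Z' (try body) → 'W' (inner try body) → 'Q' (inner except ValueError) → 'E' (inner finally) → 'K' (try body, no exception) → 'Y' (else) → 'B' (finally) → 'P' (after the try/except). Output: ZWQEKYBP

Answer: ZWQEKYBP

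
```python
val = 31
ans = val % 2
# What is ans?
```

Trace:
`val = 31` → val = 31
`ans = val % 2` → ans = 1
So ans = 1

Answer: 1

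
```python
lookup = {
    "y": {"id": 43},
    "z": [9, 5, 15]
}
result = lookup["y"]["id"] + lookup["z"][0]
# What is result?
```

Trace:
`lookup = { ...` → lookup = {'y': {'id': 43}, 'z': [9, 5, 15]}
`result = lookup["y"]["id"] + lookup["z"][0]` → result = 52
So result = 52

Answer: 52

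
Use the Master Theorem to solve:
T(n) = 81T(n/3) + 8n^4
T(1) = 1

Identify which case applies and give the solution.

a=81, b=3, f(n)=8n^4. log_3(81) = 4. Since c=4 = 4, Case 2 applies: T(n) = Θ(n^log_b(a) · log n) = O(n^4 log n).

Answer: O(n^4 log n) - Case 2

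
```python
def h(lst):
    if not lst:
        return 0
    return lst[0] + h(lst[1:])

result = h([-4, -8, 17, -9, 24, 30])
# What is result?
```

(-4) + (-8) + 17 + (-9) + 24 + 30 + 0 = 50

Answer: 50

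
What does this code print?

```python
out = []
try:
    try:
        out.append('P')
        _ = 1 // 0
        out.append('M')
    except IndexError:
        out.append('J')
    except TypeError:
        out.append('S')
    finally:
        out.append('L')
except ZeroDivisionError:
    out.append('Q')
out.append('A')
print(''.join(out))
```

Execution trace: 'P' (try body) → 'L' (finally) → 'Q' (outer except ZeroDivisionError) → 'A' (after the try/except). Output: PLQA

Answer: PLQA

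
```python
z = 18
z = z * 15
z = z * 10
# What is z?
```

Trace:
`z = 18` → z = 18
`z = z * 15` → z = 270
`z = z * 10` → z = 2700
So z = 2700

Answer: 2700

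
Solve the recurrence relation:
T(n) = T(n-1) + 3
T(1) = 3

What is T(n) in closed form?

Unrolling: T(n) = T(1) + 3·(n-1) = 3 + 3(n-1) = 3n.

Answer: T(n) = 3n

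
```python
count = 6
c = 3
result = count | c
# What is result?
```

Trace:
`count = 6` → count = 6
`c = 3` → c = 3
`result = count | c` → result = 7
So result = 7

Answer: 7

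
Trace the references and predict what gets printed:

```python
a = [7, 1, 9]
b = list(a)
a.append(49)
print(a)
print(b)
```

Key concept: list() constructor creates copy.
Step by step:
`a = [7, 1, 9]` → a = [7, 1, 9]
`b = list(a)` → b = [7, 1, 9]
`a.append(49)` → a = [7, 1, 9, 49]
`print(a)` → prints [7, 1, 9, 49]
`print(b)` → prints [7, 1, 9]

Answer:
[7, 1, 9, 49]
[7, 1, 9]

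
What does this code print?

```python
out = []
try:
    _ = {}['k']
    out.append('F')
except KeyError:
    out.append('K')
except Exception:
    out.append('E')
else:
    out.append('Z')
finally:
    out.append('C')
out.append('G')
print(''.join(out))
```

Execution trace: 'K' (except KeyError) → 'C' (finally) → 'G' (after the try/except). Output: KCG

Answer: KCG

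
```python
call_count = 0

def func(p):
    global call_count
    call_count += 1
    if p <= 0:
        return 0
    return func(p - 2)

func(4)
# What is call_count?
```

Linear recursion stepping by 2: 3 calls from p=4 down to ≤0.

Answer: 3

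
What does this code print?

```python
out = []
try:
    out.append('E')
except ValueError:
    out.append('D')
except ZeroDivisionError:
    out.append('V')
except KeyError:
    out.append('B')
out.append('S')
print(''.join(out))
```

Execution trace: 'E' (try body, no exception) → 'S' (after the try/except). Output: ES

Answer: ES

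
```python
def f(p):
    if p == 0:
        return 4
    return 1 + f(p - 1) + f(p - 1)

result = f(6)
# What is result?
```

f(p) = 1 + 2·f(p-1), f(0)=4. Closed form: (4+1)·2^6 - 1 = 319.

Answer: 319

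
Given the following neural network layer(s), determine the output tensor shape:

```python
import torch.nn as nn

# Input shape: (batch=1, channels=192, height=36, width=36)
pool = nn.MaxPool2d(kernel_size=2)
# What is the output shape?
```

Input: (1, 192, 36, 36) -> Output: (1, 192, 18, 18)

Answer: (1, 192, 18, 18)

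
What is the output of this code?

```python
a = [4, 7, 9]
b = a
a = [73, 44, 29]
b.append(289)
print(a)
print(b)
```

Key concept: rebinding vs mutation: a is rebound to a new list, b still points at the original.
Step by step:
`a = [4, 7, 9]` → a = [4, 7, 9]
`b = a` → b = [4, 7, 9] (same object as a)
`a = [73, 44, 29]` → a = [73, 44, 29]
`b.append(289)` → b = [4, 7, 9, 289]
`print(a)` → prints [73, 44, 29]
`print(b)` → prints [4, 7, 9, 289]

Answer:
[73, 44, 29]
[4, 7, 9, 289]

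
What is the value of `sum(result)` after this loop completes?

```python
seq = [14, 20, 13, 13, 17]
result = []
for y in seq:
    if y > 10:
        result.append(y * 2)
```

Sum of doubled values > 10
`result` takes the values: [] → [28] → [28, 40] → [28, 40, 26] → [28, 40, 26, 26] → [28, 40, 26, 26, 34]
So `sum(result)` = 154

Answer: 154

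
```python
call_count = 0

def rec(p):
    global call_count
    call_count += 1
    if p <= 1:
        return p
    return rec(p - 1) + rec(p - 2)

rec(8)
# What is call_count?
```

Calls(p) = 1 + Calls(p-1) + Calls(p-2); Calls(0)=Calls(1)=1. For p=8 this gives 67.

Answer: 67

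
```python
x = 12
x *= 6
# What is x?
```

Trace:
`x = 12` → x = 12
`x *= 6` → x = 72
So x = 72

Answer: 72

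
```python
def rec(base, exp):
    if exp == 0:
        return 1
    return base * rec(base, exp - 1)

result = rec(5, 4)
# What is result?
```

rec(5, 4) = 5 * 5 * 5 * 5 = 625

Answer: 625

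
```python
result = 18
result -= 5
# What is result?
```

Trace:
`result = 18` → result = 18
`result -= 5` → result = 13
So result = 13

Answer: 13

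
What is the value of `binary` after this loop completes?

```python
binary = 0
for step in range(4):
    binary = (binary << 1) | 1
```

Build 4 consecutive 1-bits: 0b1111
`binary` takes the values: 0 → 1 → 3 → 7 → 15

Answer: 15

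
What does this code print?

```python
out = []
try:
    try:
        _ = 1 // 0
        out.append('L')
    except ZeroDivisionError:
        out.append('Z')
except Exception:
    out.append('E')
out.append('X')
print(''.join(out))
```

Execution trace: 'Z' (inner except ZeroDivisionError) → 'X' (after the try/except). Output: ZX

Answer: ZX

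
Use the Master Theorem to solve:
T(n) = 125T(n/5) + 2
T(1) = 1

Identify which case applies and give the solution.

a=125, b=5, f(n)=2. log_5(125) = 3. Since c=0 < 3, Case 1 applies: T(n) = Θ(n^log_b(a)) = O(n^3).

Answer: O(n^3) - Case 1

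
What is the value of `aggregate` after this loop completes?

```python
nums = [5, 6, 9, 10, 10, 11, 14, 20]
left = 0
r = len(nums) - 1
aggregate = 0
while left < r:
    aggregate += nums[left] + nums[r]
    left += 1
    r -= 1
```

Sum of pairs from ends
`aggregate` takes the values: 0 → 25 → 45 → 65 → 85

Answer: 85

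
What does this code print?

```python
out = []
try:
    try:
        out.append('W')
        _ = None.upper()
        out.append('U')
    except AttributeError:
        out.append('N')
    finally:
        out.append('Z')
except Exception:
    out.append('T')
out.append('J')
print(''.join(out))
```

Execution trace: 'W' (inner try body) → 'N' (inner except AttributeError) → 'Z' (inner finally) → 'J' (after the try/except). Output: WNZJ

Answer: WNZJ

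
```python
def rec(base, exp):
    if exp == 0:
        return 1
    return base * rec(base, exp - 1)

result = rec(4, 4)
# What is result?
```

rec(4, 4) = 4 * 4 * 4 * 4 = 256

Answer: 256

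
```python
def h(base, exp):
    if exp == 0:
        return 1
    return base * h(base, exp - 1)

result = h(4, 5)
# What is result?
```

h(4, 5) = 4 * 4 * 4 * 4 * 4 = 1024

Answer: 1024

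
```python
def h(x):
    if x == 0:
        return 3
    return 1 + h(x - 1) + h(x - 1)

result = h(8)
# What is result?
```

h(x) = 1 + 2·h(x-1), h(0)=3. Closed form: (3+1)·2^8 - 1 = 1023.

Answer: 1023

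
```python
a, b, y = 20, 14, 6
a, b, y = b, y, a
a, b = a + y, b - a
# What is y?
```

Trace:
`a, b, y = 20, 14, 6` → a = 20; b = 14; y = 6
`a, b, y = b, y, a` → a = 14; b = 6; y = 20
`a, b = a + y, b - a` → a = 34; b = -8
So y = 20

Answer: 20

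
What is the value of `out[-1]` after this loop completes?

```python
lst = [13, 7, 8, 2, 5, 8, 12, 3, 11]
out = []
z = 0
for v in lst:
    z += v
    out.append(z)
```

Cumulative sum ends at 69
`out` takes the values: [] → [13] → [13, 20] → [13, 20, 28] → [13, 20, 28, 30] → [13, 20, 28, 30, 35] → [13, 20, 28, 30, 35, 43] → [13, 20, 28, 30, 35, 43, 55] → [13, 20, 28, 30, 35, 43, 55, 58] → [13, 20, 28, 30, 35, 43, 55, 58, 69]
So `out[-1]` = 69

Answer: 69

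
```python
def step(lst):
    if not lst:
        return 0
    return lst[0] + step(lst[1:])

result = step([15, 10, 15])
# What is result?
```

15 + 10 + 15 + 0 = 40

Answer: 40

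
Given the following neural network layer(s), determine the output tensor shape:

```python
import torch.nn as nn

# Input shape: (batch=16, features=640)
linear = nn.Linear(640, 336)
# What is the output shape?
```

Input: (16, 640) -> Output: (16, 336)

Answer: (16, 336)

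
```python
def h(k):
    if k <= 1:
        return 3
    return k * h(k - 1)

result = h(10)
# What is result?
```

h(10) = 10 * 9 * 8 * 7 * 6 * 5 * 4 * 3 * 2 * 3 = 10886400

Answer: 10886400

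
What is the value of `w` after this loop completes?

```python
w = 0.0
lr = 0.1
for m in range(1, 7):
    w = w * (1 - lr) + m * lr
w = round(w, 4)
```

Moving average with lr=0.1
`w` takes the values: 0.0 → 0.1 → 0.29 → 0.561 → 0.9049 → 1.31441 → 1.782969 → 1.783

Answer: 1.783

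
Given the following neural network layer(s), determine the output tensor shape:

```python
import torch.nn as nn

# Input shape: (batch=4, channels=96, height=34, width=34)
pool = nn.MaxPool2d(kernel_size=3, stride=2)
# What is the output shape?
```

Input: (4, 96, 34, 34) -> Output: (4, 96, 16, 16)

Answer: (4, 96, 16, 16)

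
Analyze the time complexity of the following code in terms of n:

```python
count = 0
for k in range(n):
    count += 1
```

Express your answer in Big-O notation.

Each loop level contributes: n. Multiplying the contributions gives O(n).

Answer: O(n)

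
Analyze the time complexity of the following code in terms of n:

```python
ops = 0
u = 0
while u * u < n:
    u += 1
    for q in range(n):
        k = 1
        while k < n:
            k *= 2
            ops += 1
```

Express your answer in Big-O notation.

Each loop level contributes: √n × n × log n. Multiplying the contributions gives O(n√n log n).

Answer: O(n√n log n)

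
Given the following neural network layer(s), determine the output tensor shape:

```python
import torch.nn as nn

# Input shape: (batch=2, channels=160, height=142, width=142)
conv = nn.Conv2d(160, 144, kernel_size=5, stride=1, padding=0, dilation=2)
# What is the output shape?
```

Input: (2, 160, 142, 142) -> Output: (2, 144, 134, 134)

Answer: (2, 144, 134, 134)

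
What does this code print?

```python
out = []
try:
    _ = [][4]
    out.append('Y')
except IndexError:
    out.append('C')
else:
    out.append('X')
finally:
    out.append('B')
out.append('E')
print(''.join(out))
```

Execution trace: 'C' (except IndexError) → 'B' (finally) → 'E' (after the try/except). Output: CBE

Answer: CBE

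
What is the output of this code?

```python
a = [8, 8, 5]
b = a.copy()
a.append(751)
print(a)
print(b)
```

Key concept: list.copy() creates independent copy.
Step by step:
`a = [8, 8, 5]` → a = [8, 8, 5]
`b = a.copy()` → b = [8, 8, 5]
`a.append(751)` → a = [8, 8, 5, 751]
`print(a)` → prints [8, 8, 5, 751]
`print(b)` → prints [8, 8, 5]

Answer:
[8, 8, 5, 751]
[8, 8, 5]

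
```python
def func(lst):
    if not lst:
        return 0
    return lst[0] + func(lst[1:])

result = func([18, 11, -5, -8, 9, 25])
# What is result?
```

18 + 11 + (-5) + (-8) + 9 + 25 + 0 = 50

Answer: 50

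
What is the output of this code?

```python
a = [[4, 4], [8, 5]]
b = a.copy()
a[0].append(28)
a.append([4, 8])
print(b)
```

Key concept: shallow copy with nested lists.
Step by step:
`a = [[4, 4], [8, 5]]` → a = [[4, 4], [8, 5]]
`b = a.copy()` → b = [[4, 4], [8, 5]]
`a[0].append(28)` → a = [[4, 4, 28], [8, 5]]; b = [[4, 4, 28], [8, 5]]
`a.append([4, 8])` → a = [[4, 4, 28], [8, 5], [4, 8]]
`print(b)` → prints [[4, 4, 28], [8, 5]]

Answer: [[4, 4, 28], [8, 5]]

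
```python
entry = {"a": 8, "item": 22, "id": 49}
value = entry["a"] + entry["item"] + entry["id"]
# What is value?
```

Trace:
`entry = {"a": 8, "item": 22, "id": 49}` → entry = {'a': 8, 'item': 22, 'id': 49}
`value = entry["a"] + entry["item"] + entry["id"]` → value = 79
So value = 79

Answer: 79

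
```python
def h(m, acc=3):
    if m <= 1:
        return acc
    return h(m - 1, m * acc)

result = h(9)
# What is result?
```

Accumulator trace (n, acc): (9, 3) -> (8, 27) -> (7, 216) -> (6, 1512) -> (5, 9072) -> (4, 45360) -> (3, 181440) -> (2, 544320) -> (1, 1088640) -> return 1088640

Answer: 1088640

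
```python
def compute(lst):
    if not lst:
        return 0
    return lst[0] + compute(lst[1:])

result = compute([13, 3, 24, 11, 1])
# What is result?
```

13 + 3 + 24 + 11 + 1 + 0 = 52

Answer: 52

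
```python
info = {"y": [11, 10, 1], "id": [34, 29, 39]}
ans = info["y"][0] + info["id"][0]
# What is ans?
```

Trace:
`info = {"y": [11, 10, 1], "id": [34, 29, 39]}` → info = {'y': [11, 10, 1], 'id': [34, 29, 39]}
`ans = info["y"][0] + info["id"][0]` → ans = 45
So ans = 45

Answer: 45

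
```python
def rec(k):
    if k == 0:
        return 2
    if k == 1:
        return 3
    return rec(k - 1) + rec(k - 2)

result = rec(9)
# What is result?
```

Build up from base cases: rec(0)=2, rec(1)=3, rec(2)=5, rec(3)=8, rec(4)=13, rec(5)=21, rec(6)=34, ..., rec(9)=144

Answer: 144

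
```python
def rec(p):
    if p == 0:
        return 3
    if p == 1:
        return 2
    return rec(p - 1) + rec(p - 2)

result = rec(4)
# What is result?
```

Build up from base cases: rec(0)=3, rec(1)=2, rec(2)=5, rec(3)=7, rec(4)=12

Answer: 12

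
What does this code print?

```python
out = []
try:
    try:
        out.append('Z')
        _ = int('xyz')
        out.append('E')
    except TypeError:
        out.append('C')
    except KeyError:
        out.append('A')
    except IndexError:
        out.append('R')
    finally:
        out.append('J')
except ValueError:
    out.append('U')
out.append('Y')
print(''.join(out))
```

Execution trace: 'Z' (try body) → 'J' (finally) → 'U' (outer except ValueError) → 'Y' (after the try/except). Output: ZJUY

Answer: ZJUY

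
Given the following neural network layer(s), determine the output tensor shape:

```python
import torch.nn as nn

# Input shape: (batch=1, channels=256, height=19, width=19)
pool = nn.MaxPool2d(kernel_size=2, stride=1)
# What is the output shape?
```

Input: (1, 256, 19, 19) -> Output: (1, 256, 18, 18)

Answer: (1, 256, 18, 18)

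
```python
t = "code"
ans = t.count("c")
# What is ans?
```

Trace:
`t = "code"` → t = 'code'
`ans = t.count("c")` → ans = 1
So ans = 1

Answer: 1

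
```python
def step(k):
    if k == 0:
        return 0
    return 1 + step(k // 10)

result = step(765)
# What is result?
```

Count of digits of 765: 3

Answer: 3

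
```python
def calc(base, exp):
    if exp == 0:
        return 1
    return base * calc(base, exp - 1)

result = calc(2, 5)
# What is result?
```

calc(2, 5) = 2 * 2 * 2 * 2 * 2 = 32

Answer: 32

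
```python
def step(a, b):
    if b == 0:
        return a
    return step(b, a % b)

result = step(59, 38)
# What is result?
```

step(59, 38) -> step(38, 21) -> step(21, 17) -> step(17, 4) -> step(4, 1) -> step(1, 0) -> 1

Answer: 1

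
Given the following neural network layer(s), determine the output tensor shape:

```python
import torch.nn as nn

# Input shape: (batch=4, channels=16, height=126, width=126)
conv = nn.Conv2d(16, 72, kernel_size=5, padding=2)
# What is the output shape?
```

Input: (4, 16, 126, 126) -> Output: (4, 72, 126, 126)

Answer: (4, 72, 126, 126)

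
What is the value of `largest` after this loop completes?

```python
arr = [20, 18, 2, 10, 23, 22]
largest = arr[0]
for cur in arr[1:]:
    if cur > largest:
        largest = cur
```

Maximum of [20, 18, 2, 10, 23, 22]
`largest` takes the values: 20 → 23

Answer: 23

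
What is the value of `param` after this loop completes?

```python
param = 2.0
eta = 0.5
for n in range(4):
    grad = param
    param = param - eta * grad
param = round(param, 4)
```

Gradient descent: w = 2.0 * (1 - 0.5)^4
`param` takes the values: 2.0 → 1.0 → 0.5 → 0.25 → 0.125

Answer: 0.125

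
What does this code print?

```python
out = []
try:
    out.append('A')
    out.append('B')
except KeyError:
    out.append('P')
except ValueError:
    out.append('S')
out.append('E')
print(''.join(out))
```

Execution trace: 'A' (try body) → 'B' (try body, no exception) → 'E' (after the try/except). Output: ABE

Answer: ABE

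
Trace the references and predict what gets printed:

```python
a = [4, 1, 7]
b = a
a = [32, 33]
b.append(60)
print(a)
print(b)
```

Key concept: rebinding vs mutation: a is rebound to a new list, b still points at the original.
Step by step:
`a = [4, 1, 7]` → a = [4, 1, 7]
`b = a` → b = [4, 1, 7] (same object as a)
`a = [32, 33]` → a = [32, 33]
`b.append(60)` → b = [4, 1, 7, 60]
`print(a)` → prints [32, 33]
`print(b)` → prints [4, 1, 7, 60]

Answer:
[32, 33]
[4, 1, 7, 60]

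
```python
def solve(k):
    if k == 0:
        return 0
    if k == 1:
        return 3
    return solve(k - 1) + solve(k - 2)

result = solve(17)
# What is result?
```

Build up from base cases: solve(0)=0, solve(1)=3, solve(2)=3, solve(3)=6, solve(4)=9, solve(5)=15, solve(6)=24, ..., solve(17)=4791

Answer: 4791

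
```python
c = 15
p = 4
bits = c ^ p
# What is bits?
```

Trace:
`c = 15` → c = 15
`p = 4` → p = 4
`bits = c ^ p` → bits = 11
So bits = 11

Answer: 11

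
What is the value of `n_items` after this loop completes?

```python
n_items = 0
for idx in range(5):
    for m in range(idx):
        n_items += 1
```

Triangle number: 0+1+2+...+4
`n_items` takes the values: 0 → 1 → 2 → 3 → 4 → 5 → 6 → 7 → 8 → 9 → 10

Answer: 10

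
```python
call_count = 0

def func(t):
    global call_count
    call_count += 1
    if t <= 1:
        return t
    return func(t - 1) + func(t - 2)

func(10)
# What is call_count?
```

Calls(t) = 1 + Calls(t-1) + Calls(t-2); Calls(0)=Calls(1)=1. For t=10 this gives 177.

Answer: 177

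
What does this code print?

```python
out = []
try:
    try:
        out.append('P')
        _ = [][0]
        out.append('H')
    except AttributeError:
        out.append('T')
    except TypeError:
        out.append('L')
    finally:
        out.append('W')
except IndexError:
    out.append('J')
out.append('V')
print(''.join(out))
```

Execution trace: 'P' (try body) → 'W' (finally) → 'J' (outer except IndexError) → 'V' (after the try/except). Output: PWJV

Answer: PWJV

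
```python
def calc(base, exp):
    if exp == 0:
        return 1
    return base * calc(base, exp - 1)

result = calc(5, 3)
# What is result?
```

calc(5, 3) = 5 * 5 * 5 = 125

Answer: 125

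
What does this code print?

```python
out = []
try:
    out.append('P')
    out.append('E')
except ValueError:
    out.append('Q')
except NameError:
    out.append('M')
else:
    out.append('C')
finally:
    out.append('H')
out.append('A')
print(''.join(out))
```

Execution trace: 'P' (try body) → 'E' (try body, no exception) → 'C' (else) → 'H' (finally) → 'A' (after the try/except). Output: PECHA

Answer: PECHA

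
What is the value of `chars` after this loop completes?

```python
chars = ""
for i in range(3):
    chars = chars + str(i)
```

Concatenate digits 0 to 2
`chars` takes the values: "" → "0" → "01" → "012"

Answer: "012"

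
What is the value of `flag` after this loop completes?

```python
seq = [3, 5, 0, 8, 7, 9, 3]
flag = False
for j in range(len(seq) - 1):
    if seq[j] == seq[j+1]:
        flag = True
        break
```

Check consecutive duplicates in [3, 5, 0, 8, 7, 9, 3]
`flag` takes the values: False

Answer: False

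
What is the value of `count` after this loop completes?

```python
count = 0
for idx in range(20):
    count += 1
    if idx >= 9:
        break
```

Loop breaks when idx reaches 9, count is 10
`count` takes the values: 0 → 1 → 2 → 3 → 4 → 5 → 6 → 7 → 8 → 9 → 10

Answer: 10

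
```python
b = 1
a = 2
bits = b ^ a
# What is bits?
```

Trace:
`b = 1` → b = 1
`a = 2` → a = 2
`bits = b ^ a` → bits = 3
So bits = 3

Answer: 3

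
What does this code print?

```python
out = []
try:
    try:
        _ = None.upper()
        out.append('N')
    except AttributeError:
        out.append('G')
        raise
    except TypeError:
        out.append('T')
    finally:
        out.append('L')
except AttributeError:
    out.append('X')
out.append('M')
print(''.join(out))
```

Execution trace: 'G' (inner except AttributeError) → 'L' (inner finally) → 'X' (outer except AttributeError) → 'M' (after the try/except). Output: GLXM

Answer: GLXM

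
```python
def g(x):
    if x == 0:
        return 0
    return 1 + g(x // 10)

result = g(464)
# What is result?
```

Count of digits of 464: 3

Answer: 3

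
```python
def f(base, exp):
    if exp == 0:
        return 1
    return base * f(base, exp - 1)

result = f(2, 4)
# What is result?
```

f(2, 4) = 2 * 2 * 2 * 2 = 16

Answer: 16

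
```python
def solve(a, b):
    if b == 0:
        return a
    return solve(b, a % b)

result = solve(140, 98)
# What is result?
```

solve(140, 98) -> solve(98, 42) -> solve(42, 14) -> solve(14, 0) -> 14

Answer: 14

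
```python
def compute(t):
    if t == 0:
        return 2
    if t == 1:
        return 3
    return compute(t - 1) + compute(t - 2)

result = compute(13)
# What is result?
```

Build up from base cases: compute(0)=2, compute(1)=3, compute(2)=5, compute(3)=8, compute(4)=13, compute(5)=21, compute(6)=34, ..., compute(13)=987

Answer: 987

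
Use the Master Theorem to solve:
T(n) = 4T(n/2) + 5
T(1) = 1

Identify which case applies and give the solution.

a=4, b=2, f(n)=5. log_2(4) = 2. Since c=0 < 2, Case 1 applies: T(n) = Θ(n^log_b(a)) = O(n^2).

Answer: O(n^2) - Case 1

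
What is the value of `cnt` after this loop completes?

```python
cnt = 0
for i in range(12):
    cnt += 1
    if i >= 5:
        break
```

Loop breaks when i reaches 5, cnt is 6
`cnt` takes the values: 0 → 1 → 2 → 3 → 4 → 5 → 6

Answer: 6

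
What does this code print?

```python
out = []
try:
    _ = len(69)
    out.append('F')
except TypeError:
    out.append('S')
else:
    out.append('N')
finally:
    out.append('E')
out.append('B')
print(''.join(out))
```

Execution trace: 'S' (except TypeError) → 'E' (finally) → 'B' (after the try/except). Output: SEB

Answer: SEB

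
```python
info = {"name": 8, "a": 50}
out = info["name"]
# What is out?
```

Trace:
`info = {"name": 8, "a": 50}` → info = {'name': 8, 'a': 50}
`out = info["name"]` → out = 8
So out = 8

Answer: 8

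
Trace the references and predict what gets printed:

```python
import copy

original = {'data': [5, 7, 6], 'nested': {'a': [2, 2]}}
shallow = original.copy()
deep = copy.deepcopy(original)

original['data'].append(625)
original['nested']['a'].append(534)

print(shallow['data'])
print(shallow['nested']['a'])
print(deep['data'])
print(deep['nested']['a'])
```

Key concept: comparing shallow vs deep copy.
Step by step:
`original = {'data': [5, 7, 6], 'nested': {'a': [2, 2]}}` → original = {'data': [5, 7, 6], 'nested': {'a': [2, 2]}}
`shallow = original.copy()` → shallow = {'data': [5, 7, 6], 'nested': {'a': [2, 2]}}
`deep = copy.deepcopy(original)` → deep = {'data': [5, 7, 6], 'nested': {'a': [2, 2]}}
`original['data'].append(625)` → original = {'data': [5, 7, 6, 625], 'nested': {'a': [2, 2]}}; shallow = {'data': [5, 7, 6, 625], 'nested': {'a': [2, 2]}}
`original['nested']['a'].append(534)` → original = {'data': [5, 7, 6, 625], 'nested': {'a': [2, 2, 534]}}; shallow = {'data': [5, 7, 6, 625], 'nested': {'a': [2, 2, 534]}}
`print(shallow['data'])` → prints [5, 7, 6, 625]
`print(shallow['nested']['a'])` → prints [2, 2, 534]
`print(deep['data'])` → prints [5, 7, 6]
`print(deep['nested']['a'])` → prints [2, 2]

Answer:
[5, 7, 6, 625]
[2, 2, 534]
[5, 7, 6]
[2, 2]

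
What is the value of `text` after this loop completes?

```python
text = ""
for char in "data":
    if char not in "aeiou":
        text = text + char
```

Remove vowels from 'data'
`text` takes the values: "" → "d" → "dt"

Answer: "dt"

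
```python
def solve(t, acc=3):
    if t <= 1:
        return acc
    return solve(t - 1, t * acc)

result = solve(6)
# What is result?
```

Accumulator trace (n, acc): (6, 3) -> (5, 18) -> (4, 90) -> (3, 360) -> (2, 1080) -> (1, 2160) -> return 2160

Answer: 2160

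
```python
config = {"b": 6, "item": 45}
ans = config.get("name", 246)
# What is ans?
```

Trace:
`config = {"b": 6, "item": 45}` → config = {'b': 6, 'item': 45}
`ans = config.get("name", 246)` → ans = 246
So ans = 246

Answer: 246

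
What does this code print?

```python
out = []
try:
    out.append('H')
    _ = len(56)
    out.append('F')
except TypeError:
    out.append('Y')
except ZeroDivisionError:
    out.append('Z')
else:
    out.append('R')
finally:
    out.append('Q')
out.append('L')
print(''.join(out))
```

Execution trace: 'H' (try body) → 'Y' (except TypeError) → 'Q' (finally) → 'L' (after the try/except). Output: HYQL

Answer: HYQL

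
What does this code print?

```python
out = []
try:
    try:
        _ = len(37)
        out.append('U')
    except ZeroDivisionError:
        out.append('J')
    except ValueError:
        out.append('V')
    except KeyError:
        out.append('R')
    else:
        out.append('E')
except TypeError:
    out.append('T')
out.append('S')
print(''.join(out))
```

Execution trace: 'T' (outer except TypeError) → 'S' (after the try/except). Output: TS

Answer: TS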